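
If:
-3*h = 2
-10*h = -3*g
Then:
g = -20/9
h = -2/3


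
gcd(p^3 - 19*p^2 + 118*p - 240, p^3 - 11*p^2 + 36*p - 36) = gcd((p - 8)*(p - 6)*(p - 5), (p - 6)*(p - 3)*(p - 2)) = p - 6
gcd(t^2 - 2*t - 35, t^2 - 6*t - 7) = t - 7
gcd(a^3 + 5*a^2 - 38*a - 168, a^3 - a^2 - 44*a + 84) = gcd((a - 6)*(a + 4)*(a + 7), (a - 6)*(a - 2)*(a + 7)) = a^2 + a - 42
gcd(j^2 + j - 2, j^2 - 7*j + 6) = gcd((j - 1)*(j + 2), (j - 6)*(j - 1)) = j - 1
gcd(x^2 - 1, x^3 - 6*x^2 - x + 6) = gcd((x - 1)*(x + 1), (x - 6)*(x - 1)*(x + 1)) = x^2 - 1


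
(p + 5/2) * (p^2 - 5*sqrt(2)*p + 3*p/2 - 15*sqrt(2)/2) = p^3 - 5*sqrt(2)*p^2 + 4*p^2 - 20*sqrt(2)*p + 15*p/4 - 75*sqrt(2)/4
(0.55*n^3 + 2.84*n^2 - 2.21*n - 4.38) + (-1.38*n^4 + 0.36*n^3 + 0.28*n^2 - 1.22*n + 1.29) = -1.38*n^4 + 0.91*n^3 + 3.12*n^2 - 3.43*n - 3.09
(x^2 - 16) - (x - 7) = x^2 - x - 9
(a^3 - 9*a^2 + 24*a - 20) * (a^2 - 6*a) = a^5 - 15*a^4 + 78*a^3 - 164*a^2 + 120*a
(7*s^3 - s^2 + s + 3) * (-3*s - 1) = -21*s^4 - 4*s^3 - 2*s^2 - 10*s - 3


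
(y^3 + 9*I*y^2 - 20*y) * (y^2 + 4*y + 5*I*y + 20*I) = y^5 + 4*y^4 + 14*I*y^4 - 65*y^3 + 56*I*y^3 - 260*y^2 - 100*I*y^2 - 400*I*y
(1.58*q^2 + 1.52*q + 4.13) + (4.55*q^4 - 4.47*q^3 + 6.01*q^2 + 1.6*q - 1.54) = 4.55*q^4 - 4.47*q^3 + 7.59*q^2 + 3.12*q + 2.59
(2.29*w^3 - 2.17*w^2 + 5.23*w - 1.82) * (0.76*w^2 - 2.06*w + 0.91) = 1.7404*w^5 - 6.3666*w^4 + 10.5289*w^3 - 14.1317*w^2 + 8.5085*w - 1.6562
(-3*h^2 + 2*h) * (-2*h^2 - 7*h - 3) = 6*h^4 + 17*h^3 - 5*h^2 - 6*h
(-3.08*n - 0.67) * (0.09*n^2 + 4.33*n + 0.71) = -0.2772*n^3 - 13.3967*n^2 - 5.0879*n - 0.4757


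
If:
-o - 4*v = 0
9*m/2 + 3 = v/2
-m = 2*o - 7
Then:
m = -55/71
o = 276/71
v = -69/71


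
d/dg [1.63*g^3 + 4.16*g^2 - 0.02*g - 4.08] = 4.89*g^2 + 8.32*g - 0.02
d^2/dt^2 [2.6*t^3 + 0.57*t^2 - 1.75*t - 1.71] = 15.6*t + 1.14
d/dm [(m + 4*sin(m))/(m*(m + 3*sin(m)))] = (m^2*cos(m) - m^2 - 8*m*sin(m) - 12*sin(m)^2)/(m^2*(m + 3*sin(m))^2)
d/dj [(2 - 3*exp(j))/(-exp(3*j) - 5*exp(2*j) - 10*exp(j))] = (-6*exp(3*j) - 9*exp(2*j) + 20*exp(j) + 20)*exp(-j)/(exp(4*j) + 10*exp(3*j) + 45*exp(2*j) + 100*exp(j) + 100)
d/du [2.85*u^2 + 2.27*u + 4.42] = 5.7*u + 2.27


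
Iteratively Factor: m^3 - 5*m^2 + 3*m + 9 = (m - 3)*(m^2 - 2*m - 3) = (m - 3)*(m + 1)*(m - 3)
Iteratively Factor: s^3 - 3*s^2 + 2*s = (s)*(s^2 - 3*s + 2) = s*(s - 1)*(s - 2)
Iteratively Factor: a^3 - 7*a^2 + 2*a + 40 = (a - 5)*(a^2 - 2*a - 8) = (a - 5)*(a + 2)*(a - 4)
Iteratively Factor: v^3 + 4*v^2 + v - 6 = (v + 3)*(v^2 + v - 2) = (v + 2)*(v + 3)*(v - 1)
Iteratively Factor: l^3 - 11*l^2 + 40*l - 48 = (l - 4)*(l^2 - 7*l + 12) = (l - 4)*(l - 3)*(l - 4)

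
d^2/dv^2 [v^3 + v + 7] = 6*v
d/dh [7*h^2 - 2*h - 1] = 14*h - 2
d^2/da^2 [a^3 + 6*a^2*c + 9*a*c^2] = 6*a + 12*c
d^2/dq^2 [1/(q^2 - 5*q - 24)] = 2*(q^2 - 5*q - (2*q - 5)^2 - 24)/(-q^2 + 5*q + 24)^3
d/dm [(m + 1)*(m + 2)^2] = (m + 2)*(3*m + 4)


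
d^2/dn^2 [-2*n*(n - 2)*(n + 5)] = -12*n - 12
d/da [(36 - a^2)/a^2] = -72/a^3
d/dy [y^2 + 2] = 2*y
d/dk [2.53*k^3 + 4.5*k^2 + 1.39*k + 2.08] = 7.59*k^2 + 9.0*k + 1.39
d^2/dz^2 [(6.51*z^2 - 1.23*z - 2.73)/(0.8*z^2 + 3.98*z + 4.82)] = (-43.03008*z^3 - 161.09856*z^2 - 23.6966400000001*z + 284.24268)/(0.512*z^6 + 7.6416*z^5 + 47.27136*z^4 + 155.126072*z^3 + 284.809944*z^2 + 277.394856*z + 111.980168)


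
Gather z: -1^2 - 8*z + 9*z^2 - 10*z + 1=9*z^2 - 18*z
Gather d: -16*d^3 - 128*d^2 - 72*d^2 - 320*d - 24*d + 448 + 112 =-16*d^3 - 200*d^2 - 344*d + 560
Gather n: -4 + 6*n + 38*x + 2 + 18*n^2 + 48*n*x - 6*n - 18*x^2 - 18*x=18*n^2 + 48*n*x - 18*x^2 + 20*x - 2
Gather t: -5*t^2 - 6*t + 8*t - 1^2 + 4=-5*t^2 + 2*t + 3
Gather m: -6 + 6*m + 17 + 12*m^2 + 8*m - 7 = 12*m^2 + 14*m + 4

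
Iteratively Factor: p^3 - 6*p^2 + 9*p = (p)*(p^2 - 6*p + 9) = p*(p - 3)*(p - 3)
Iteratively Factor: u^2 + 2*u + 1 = (u + 1)*(u + 1)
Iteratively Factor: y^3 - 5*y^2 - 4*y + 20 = (y + 2)*(y^2 - 7*y + 10) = (y - 2)*(y + 2)*(y - 5)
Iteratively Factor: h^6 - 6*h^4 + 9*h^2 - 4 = (h + 1)*(h^5 - h^4 - 5*h^3 + 5*h^2 + 4*h - 4) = (h - 1)*(h + 1)*(h^4 - 5*h^2 + 4) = (h - 1)^2*(h + 1)*(h^3 + h^2 - 4*h - 4) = (h - 1)^2*(h + 1)*(h + 2)*(h^2 - h - 2) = (h - 1)^2*(h + 1)^2*(h + 2)*(h - 2)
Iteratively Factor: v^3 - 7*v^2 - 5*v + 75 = (v + 3)*(v^2 - 10*v + 25) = (v - 5)*(v + 3)*(v - 5)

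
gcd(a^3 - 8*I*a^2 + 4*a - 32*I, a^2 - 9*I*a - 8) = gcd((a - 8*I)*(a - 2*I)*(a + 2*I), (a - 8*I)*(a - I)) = a - 8*I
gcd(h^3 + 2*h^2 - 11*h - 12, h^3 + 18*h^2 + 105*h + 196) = h + 4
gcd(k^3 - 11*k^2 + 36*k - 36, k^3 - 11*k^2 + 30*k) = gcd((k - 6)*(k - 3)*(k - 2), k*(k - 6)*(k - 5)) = k - 6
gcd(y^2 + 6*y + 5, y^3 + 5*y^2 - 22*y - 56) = 1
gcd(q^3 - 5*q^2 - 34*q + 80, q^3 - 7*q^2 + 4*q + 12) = q - 2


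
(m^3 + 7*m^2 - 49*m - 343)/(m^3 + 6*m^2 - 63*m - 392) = (m - 7)/(m - 8)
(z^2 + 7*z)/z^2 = (z + 7)/z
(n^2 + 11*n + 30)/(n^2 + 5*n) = (n + 6)/n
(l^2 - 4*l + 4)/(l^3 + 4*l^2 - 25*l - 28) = (l^2 - 4*l + 4)/(l^3 + 4*l^2 - 25*l - 28)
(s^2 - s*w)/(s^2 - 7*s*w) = (s - w)/(s - 7*w)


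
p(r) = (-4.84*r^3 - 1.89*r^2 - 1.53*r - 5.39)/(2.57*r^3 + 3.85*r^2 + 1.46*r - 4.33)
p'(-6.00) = -0.07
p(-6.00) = -2.28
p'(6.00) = -0.03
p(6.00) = -1.62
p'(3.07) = -0.02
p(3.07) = -1.52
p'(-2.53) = 0.15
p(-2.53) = -2.59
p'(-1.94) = 1.21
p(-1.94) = -2.26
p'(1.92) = 0.31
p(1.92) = -1.61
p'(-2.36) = 0.33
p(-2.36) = -2.55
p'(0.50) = 12.80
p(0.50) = 3.12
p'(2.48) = 0.05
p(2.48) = -1.52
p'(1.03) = 10.03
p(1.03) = -3.51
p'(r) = (-14.52*r^2 - 3.78*r - 1.53)/(2.57*r^3 + 3.85*r^2 + 1.46*r - 4.33) + (-7.71*r^2 - 7.7*r - 1.46)*(-4.84*r^3 - 1.89*r^2 - 1.53*r - 5.39)/(2.57*r^3 + 3.85*r^2 + 1.46*r - 4.33)^2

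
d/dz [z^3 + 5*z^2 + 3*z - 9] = 3*z^2 + 10*z + 3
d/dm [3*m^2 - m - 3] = 6*m - 1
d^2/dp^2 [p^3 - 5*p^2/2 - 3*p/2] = 6*p - 5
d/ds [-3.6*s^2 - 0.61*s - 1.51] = -7.2*s - 0.61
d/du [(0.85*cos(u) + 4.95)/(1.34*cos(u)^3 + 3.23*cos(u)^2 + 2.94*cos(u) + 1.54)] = (2.278*cos(u)^3 + 22.6445*cos(u)^2 + 31.977*cos(u) + 13.244)*sin(u)/(1.7956*cos(u)^6 + 8.6564*cos(u)^5 + 18.3121*cos(u)^4 + 23.1196*cos(u)^3 + 18.592*cos(u)^2 + 9.0552*cos(u) + 2.3716)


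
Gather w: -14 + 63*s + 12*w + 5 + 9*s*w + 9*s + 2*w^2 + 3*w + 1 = 72*s + 2*w^2 + w*(9*s + 15) - 8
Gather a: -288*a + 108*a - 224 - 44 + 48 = -180*a - 220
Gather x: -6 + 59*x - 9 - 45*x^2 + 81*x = -45*x^2 + 140*x - 15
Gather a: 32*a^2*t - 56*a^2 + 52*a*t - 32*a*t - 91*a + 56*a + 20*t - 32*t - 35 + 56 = a^2*(32*t - 56) + a*(20*t - 35) - 12*t + 21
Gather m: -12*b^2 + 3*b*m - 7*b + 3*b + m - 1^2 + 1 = -12*b^2 - 4*b + m*(3*b + 1)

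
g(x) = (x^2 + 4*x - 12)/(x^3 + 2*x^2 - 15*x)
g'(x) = (2*x + 4)/(x^3 + 2*x^2 - 15*x) + (-3*x^2 - 4*x + 15)*(x^2 + 4*x - 12)/(x^3 + 2*x^2 - 15*x)^2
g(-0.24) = -3.49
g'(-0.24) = -13.92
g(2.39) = -0.30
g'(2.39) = -1.14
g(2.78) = -1.44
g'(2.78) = -7.85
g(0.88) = 0.70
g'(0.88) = -1.11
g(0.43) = 1.68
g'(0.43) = -4.38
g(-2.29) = -0.48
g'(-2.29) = -0.14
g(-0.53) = -1.65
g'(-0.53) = -2.87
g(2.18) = -0.11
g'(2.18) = -0.72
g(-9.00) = -0.08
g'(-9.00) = 0.00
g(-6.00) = 0.00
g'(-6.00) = 0.15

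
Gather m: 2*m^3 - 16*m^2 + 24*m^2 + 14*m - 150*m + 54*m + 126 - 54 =2*m^3 + 8*m^2 - 82*m + 72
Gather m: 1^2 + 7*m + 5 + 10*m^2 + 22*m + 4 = 10*m^2 + 29*m + 10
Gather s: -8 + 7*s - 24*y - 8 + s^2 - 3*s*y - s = s^2 + s*(6 - 3*y) - 24*y - 16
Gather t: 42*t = 42*t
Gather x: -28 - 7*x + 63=35 - 7*x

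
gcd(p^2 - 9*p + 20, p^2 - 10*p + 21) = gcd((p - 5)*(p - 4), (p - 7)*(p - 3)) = 1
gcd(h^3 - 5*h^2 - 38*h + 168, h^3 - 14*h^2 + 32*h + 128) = 1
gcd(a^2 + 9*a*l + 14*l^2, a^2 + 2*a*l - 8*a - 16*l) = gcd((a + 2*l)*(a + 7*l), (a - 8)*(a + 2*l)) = a + 2*l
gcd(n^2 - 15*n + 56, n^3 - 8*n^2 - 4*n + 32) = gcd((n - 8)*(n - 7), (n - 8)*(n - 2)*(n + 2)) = n - 8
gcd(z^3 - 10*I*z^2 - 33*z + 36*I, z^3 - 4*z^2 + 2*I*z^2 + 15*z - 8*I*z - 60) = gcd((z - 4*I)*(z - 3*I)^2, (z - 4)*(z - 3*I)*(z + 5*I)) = z - 3*I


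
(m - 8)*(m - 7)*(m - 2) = m^3 - 17*m^2 + 86*m - 112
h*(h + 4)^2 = h^3 + 8*h^2 + 16*h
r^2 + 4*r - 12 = (r - 2)*(r + 6)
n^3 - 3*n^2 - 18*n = n*(n - 6)*(n + 3)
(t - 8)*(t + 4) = t^2 - 4*t - 32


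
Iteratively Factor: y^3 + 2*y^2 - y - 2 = (y + 1)*(y^2 + y - 2) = (y + 1)*(y + 2)*(y - 1)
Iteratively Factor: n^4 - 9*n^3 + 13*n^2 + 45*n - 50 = (n - 5)*(n^3 - 4*n^2 - 7*n + 10) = (n - 5)*(n + 2)*(n^2 - 6*n + 5) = (n - 5)^2*(n + 2)*(n - 1)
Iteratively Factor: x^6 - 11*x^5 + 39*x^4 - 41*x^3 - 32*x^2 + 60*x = (x - 2)*(x^5 - 9*x^4 + 21*x^3 + x^2 - 30*x) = (x - 2)^2*(x^4 - 7*x^3 + 7*x^2 + 15*x) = (x - 2)^2*(x + 1)*(x^3 - 8*x^2 + 15*x) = (x - 5)*(x - 2)^2*(x + 1)*(x^2 - 3*x) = (x - 5)*(x - 3)*(x - 2)^2*(x + 1)*(x)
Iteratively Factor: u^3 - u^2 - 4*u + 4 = (u + 2)*(u^2 - 3*u + 2) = (u - 1)*(u + 2)*(u - 2)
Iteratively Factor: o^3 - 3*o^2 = (o)*(o^2 - 3*o) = o*(o - 3)*(o)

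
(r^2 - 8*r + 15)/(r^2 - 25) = (r - 3)/(r + 5)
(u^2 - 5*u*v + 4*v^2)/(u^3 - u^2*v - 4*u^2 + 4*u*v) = (u - 4*v)/(u*(u - 4))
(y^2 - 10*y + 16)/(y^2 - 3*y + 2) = (y - 8)/(y - 1)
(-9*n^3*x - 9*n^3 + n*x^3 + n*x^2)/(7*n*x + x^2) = n*(-9*n^2*x - 9*n^2 + x^3 + x^2)/(x*(7*n + x))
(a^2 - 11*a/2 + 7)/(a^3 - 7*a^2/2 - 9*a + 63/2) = (a - 2)/(a^2 - 9)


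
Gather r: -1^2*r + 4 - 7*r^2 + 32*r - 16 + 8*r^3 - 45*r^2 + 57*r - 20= 8*r^3 - 52*r^2 + 88*r - 32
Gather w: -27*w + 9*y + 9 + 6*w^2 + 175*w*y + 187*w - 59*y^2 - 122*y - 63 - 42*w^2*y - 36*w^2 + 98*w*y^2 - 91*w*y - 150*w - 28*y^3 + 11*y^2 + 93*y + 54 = w^2*(-42*y - 30) + w*(98*y^2 + 84*y + 10) - 28*y^3 - 48*y^2 - 20*y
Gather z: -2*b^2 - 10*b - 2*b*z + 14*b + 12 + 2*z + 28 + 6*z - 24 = -2*b^2 + 4*b + z*(8 - 2*b) + 16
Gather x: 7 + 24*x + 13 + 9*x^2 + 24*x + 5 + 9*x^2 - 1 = 18*x^2 + 48*x + 24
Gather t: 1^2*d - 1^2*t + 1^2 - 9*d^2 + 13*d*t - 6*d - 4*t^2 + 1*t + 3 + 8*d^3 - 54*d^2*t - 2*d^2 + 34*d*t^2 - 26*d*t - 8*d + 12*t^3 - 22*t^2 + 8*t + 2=8*d^3 - 11*d^2 - 13*d + 12*t^3 + t^2*(34*d - 26) + t*(-54*d^2 - 13*d + 8) + 6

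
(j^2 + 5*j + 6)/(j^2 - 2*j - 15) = (j + 2)/(j - 5)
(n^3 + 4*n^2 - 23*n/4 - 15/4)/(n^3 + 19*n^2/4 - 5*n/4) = (4*n^2 - 4*n - 3)/(n*(4*n - 1))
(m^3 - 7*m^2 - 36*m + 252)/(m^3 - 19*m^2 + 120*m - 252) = (m + 6)/(m - 6)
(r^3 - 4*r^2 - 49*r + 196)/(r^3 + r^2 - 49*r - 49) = (r - 4)/(r + 1)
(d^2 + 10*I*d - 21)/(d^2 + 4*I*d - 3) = (d + 7*I)/(d + I)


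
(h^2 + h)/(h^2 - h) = (h + 1)/(h - 1)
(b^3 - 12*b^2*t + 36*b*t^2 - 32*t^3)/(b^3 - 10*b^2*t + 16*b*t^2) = (b - 2*t)/b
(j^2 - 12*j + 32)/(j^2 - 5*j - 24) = (j - 4)/(j + 3)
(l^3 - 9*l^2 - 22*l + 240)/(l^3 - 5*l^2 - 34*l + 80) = (l - 6)/(l - 2)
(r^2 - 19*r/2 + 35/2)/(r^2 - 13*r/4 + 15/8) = 4*(r - 7)/(4*r - 3)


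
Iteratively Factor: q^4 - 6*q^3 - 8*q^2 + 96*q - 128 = (q - 2)*(q^3 - 4*q^2 - 16*q + 64) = (q - 4)*(q - 2)*(q^2 - 16) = (q - 4)^2*(q - 2)*(q + 4)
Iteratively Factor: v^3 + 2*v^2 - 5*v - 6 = (v - 2)*(v^2 + 4*v + 3) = (v - 2)*(v + 1)*(v + 3)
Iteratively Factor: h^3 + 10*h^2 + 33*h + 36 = (h + 4)*(h^2 + 6*h + 9) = (h + 3)*(h + 4)*(h + 3)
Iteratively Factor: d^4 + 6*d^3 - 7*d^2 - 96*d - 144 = (d + 4)*(d^3 + 2*d^2 - 15*d - 36) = (d + 3)*(d + 4)*(d^2 - d - 12) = (d + 3)^2*(d + 4)*(d - 4)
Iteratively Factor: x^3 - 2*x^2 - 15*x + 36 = (x - 3)*(x^2 + x - 12) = (x - 3)^2*(x + 4)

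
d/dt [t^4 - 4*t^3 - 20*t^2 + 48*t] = 4*t^3 - 12*t^2 - 40*t + 48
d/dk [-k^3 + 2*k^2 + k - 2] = -3*k^2 + 4*k + 1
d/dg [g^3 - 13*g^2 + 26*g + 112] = 3*g^2 - 26*g + 26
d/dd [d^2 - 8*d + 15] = 2*d - 8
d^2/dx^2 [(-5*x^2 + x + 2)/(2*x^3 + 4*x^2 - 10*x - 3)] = 2*(-20*x^6 + 12*x^5 - 228*x^4 - 246*x^3 - 168*x^2 - 168*x + 149)/(8*x^9 + 48*x^8 - 24*x^7 - 452*x^6 - 24*x^5 + 1416*x^4 - 226*x^3 - 792*x^2 - 270*x - 27)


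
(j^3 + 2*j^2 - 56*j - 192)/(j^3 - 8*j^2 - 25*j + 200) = (j^2 + 10*j + 24)/(j^2 - 25)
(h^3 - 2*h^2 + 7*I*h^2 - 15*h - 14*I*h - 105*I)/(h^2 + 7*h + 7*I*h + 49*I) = (h^2 - 2*h - 15)/(h + 7)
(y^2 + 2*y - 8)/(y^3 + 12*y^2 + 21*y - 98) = (y + 4)/(y^2 + 14*y + 49)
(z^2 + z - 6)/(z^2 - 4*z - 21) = (z - 2)/(z - 7)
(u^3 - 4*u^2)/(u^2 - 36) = u^2*(u - 4)/(u^2 - 36)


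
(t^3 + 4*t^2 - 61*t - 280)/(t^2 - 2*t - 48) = (t^2 + 12*t + 35)/(t + 6)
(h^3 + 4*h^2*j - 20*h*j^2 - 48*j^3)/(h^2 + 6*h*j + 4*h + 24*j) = (h^2 - 2*h*j - 8*j^2)/(h + 4)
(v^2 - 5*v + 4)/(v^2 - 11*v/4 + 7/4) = 4*(v - 4)/(4*v - 7)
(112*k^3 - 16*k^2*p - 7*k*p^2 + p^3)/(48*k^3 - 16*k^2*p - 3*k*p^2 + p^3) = (-7*k + p)/(-3*k + p)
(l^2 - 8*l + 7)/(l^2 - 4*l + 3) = (l - 7)/(l - 3)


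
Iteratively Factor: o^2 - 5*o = (o)*(o - 5)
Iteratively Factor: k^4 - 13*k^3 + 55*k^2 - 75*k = (k - 5)*(k^3 - 8*k^2 + 15*k) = k*(k - 5)*(k^2 - 8*k + 15) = k*(k - 5)^2*(k - 3)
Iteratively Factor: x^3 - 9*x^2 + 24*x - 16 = (x - 4)*(x^2 - 5*x + 4) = (x - 4)*(x - 1)*(x - 4)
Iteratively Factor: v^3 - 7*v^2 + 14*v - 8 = (v - 4)*(v^2 - 3*v + 2) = (v - 4)*(v - 1)*(v - 2)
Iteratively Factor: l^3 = (l)*(l^2) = l^2*(l)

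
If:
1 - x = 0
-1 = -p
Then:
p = 1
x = 1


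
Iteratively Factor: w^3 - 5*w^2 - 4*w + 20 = (w + 2)*(w^2 - 7*w + 10) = (w - 2)*(w + 2)*(w - 5)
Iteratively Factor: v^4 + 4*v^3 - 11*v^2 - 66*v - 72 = (v + 3)*(v^3 + v^2 - 14*v - 24) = (v - 4)*(v + 3)*(v^2 + 5*v + 6) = (v - 4)*(v + 3)^2*(v + 2)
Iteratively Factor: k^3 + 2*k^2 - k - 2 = (k + 1)*(k^2 + k - 2) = (k + 1)*(k + 2)*(k - 1)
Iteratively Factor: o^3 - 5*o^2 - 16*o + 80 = (o - 5)*(o^2 - 16) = (o - 5)*(o + 4)*(o - 4)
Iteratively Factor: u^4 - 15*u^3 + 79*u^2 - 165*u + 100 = (u - 5)*(u^3 - 10*u^2 + 29*u - 20) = (u - 5)*(u - 1)*(u^2 - 9*u + 20) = (u - 5)*(u - 4)*(u - 1)*(u - 5)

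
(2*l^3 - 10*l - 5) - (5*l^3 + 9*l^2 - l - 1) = -3*l^3 - 9*l^2 - 9*l - 4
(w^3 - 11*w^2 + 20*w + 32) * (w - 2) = w^4 - 13*w^3 + 42*w^2 - 8*w - 64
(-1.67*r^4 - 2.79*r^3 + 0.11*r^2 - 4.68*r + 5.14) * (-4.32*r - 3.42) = 7.2144*r^5 + 17.7642*r^4 + 9.0666*r^3 + 19.8414*r^2 - 6.1992*r - 17.5788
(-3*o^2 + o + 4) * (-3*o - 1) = 9*o^3 - 13*o - 4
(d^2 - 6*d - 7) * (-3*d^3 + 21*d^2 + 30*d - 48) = -3*d^5 + 39*d^4 - 75*d^3 - 375*d^2 + 78*d + 336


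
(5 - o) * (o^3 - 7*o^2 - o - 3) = -o^4 + 12*o^3 - 34*o^2 - 2*o - 15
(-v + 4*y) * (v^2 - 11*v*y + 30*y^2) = -v^3 + 15*v^2*y - 74*v*y^2 + 120*y^3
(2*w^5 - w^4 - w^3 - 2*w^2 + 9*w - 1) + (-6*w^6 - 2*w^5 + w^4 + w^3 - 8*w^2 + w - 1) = -6*w^6 - 10*w^2 + 10*w - 2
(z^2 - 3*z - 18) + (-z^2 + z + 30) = 12 - 2*z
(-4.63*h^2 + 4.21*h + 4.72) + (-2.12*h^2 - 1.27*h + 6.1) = -6.75*h^2 + 2.94*h + 10.82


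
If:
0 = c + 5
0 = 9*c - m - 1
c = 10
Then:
No Solution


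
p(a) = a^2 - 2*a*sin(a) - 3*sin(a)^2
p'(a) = -2*a*cos(a) + 2*a - 6*sin(a)*cos(a) - 2*sin(a)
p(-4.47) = 25.83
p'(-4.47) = -11.63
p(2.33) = 0.47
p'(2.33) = 9.41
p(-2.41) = 1.25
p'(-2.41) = -10.05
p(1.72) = -3.38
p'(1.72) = 2.86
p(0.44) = -0.73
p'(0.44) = -3.08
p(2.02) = -1.99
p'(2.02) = 6.34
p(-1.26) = -3.53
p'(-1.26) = 1.90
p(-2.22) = -0.51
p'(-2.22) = -8.42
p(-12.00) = 156.01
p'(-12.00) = -7.54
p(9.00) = 73.07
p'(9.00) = 35.83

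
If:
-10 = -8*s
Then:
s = 5/4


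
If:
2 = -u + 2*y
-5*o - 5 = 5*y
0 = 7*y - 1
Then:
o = -8/7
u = -12/7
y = 1/7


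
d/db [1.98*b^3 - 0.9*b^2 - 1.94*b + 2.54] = 5.94*b^2 - 1.8*b - 1.94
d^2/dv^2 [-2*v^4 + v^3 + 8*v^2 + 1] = -24*v^2 + 6*v + 16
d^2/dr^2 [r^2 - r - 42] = 2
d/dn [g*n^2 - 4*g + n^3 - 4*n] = 2*g*n + 3*n^2 - 4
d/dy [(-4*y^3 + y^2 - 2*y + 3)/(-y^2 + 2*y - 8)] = 2*(2*y^4 - 8*y^3 + 48*y^2 - 5*y + 5)/(y^4 - 4*y^3 + 20*y^2 - 32*y + 64)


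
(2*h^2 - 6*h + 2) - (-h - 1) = 2*h^2 - 5*h + 3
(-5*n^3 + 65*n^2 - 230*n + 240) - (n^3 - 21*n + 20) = -6*n^3 + 65*n^2 - 209*n + 220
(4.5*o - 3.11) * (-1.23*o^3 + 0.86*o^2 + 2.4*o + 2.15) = -5.535*o^4 + 7.6953*o^3 + 8.1254*o^2 + 2.211*o - 6.6865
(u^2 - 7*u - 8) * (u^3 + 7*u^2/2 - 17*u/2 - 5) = u^5 - 7*u^4/2 - 41*u^3 + 53*u^2/2 + 103*u + 40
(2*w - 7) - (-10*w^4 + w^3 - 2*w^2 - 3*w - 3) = 10*w^4 - w^3 + 2*w^2 + 5*w - 4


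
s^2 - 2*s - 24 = (s - 6)*(s + 4)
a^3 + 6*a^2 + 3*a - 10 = (a - 1)*(a + 2)*(a + 5)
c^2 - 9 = (c - 3)*(c + 3)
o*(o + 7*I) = o^2 + 7*I*o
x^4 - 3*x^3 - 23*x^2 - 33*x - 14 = (x - 7)*(x + 1)^2*(x + 2)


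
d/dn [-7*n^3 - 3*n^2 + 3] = 3*n*(-7*n - 2)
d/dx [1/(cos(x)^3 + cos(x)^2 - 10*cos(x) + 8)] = (3*cos(x)^2 + 2*cos(x) - 10)*sin(x)/(cos(x)^3 + cos(x)^2 - 10*cos(x) + 8)^2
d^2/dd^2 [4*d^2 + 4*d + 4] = 8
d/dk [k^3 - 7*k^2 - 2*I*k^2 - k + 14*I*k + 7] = 3*k^2 - 14*k - 4*I*k - 1 + 14*I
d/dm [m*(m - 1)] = 2*m - 1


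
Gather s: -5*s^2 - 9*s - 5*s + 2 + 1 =-5*s^2 - 14*s + 3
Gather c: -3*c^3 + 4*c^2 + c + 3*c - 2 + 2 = -3*c^3 + 4*c^2 + 4*c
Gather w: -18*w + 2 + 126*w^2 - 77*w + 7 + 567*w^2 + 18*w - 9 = 693*w^2 - 77*w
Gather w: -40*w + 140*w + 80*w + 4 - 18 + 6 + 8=180*w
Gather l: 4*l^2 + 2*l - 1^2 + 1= 4*l^2 + 2*l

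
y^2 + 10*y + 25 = (y + 5)^2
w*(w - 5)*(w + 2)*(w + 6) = w^4 + 3*w^3 - 28*w^2 - 60*w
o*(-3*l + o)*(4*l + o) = -12*l^2*o + l*o^2 + o^3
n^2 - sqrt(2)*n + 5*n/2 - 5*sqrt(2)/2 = (n + 5/2)*(n - sqrt(2))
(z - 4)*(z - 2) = z^2 - 6*z + 8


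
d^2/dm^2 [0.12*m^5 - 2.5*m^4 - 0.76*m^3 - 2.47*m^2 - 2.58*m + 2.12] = 2.4*m^3 - 30.0*m^2 - 4.56*m - 4.94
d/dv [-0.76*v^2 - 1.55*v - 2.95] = -1.52*v - 1.55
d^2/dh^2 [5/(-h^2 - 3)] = 30*(1 - h^2)/(h^2 + 3)^3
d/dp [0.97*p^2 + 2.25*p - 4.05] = 1.94*p + 2.25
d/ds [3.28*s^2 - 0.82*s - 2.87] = 6.56*s - 0.82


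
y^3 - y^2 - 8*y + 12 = (y - 2)^2*(y + 3)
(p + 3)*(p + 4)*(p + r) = p^3 + p^2*r + 7*p^2 + 7*p*r + 12*p + 12*r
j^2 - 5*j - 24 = (j - 8)*(j + 3)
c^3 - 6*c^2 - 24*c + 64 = (c - 8)*(c - 2)*(c + 4)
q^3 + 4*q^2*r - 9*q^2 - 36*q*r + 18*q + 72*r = (q - 6)*(q - 3)*(q + 4*r)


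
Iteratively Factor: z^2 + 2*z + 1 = (z + 1)*(z + 1)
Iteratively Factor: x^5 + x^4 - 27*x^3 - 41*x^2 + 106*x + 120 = (x + 1)*(x^4 - 27*x^2 - 14*x + 120) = (x - 2)*(x + 1)*(x^3 + 2*x^2 - 23*x - 60) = (x - 2)*(x + 1)*(x + 4)*(x^2 - 2*x - 15) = (x - 5)*(x - 2)*(x + 1)*(x + 4)*(x + 3)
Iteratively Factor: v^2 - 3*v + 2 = (v - 2)*(v - 1)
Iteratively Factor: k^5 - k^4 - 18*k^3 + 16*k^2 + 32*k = (k + 4)*(k^4 - 5*k^3 + 2*k^2 + 8*k) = (k - 2)*(k + 4)*(k^3 - 3*k^2 - 4*k) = k*(k - 2)*(k + 4)*(k^2 - 3*k - 4) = k*(k - 2)*(k + 1)*(k + 4)*(k - 4)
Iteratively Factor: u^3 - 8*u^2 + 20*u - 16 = (u - 2)*(u^2 - 6*u + 8) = (u - 2)^2*(u - 4)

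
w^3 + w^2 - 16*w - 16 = (w - 4)*(w + 1)*(w + 4)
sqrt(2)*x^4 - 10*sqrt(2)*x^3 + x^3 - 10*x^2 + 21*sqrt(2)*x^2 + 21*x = x*(x - 7)*(x - 3)*(sqrt(2)*x + 1)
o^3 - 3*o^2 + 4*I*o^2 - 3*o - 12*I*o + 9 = (o - 3)*(o + I)*(o + 3*I)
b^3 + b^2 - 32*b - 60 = (b - 6)*(b + 2)*(b + 5)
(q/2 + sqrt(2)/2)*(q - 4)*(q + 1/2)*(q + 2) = q^4/2 - 3*q^3/4 + sqrt(2)*q^3/2 - 9*q^2/2 - 3*sqrt(2)*q^2/4 - 9*sqrt(2)*q/2 - 2*q - 2*sqrt(2)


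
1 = 1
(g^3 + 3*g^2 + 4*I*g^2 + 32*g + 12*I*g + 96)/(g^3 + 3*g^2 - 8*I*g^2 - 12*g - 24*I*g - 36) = (g^2 + 4*I*g + 32)/(g^2 - 8*I*g - 12)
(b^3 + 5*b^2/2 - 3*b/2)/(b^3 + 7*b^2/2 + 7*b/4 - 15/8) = 4*b*(b + 3)/(4*b^2 + 16*b + 15)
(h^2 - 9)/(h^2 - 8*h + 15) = (h + 3)/(h - 5)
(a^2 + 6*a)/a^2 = (a + 6)/a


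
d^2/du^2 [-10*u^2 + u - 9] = -20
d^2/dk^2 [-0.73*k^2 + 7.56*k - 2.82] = -1.46000000000000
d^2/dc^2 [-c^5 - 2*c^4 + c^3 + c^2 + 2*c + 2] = -20*c^3 - 24*c^2 + 6*c + 2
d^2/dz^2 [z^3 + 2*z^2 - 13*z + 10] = 6*z + 4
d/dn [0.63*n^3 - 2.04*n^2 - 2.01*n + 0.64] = 1.89*n^2 - 4.08*n - 2.01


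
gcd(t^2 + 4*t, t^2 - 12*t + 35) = 1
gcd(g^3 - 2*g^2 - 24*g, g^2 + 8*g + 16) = g + 4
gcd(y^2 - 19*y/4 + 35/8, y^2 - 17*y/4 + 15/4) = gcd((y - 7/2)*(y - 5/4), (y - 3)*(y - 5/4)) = y - 5/4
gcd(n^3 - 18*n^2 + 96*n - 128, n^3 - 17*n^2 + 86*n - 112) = n^2 - 10*n + 16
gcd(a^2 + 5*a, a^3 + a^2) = a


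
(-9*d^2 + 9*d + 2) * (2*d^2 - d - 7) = -18*d^4 + 27*d^3 + 58*d^2 - 65*d - 14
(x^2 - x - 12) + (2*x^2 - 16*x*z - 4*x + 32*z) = 3*x^2 - 16*x*z - 5*x + 32*z - 12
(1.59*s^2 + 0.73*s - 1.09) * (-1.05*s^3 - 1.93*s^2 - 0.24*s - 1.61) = -1.6695*s^5 - 3.8352*s^4 - 0.646*s^3 - 0.6314*s^2 - 0.9137*s + 1.7549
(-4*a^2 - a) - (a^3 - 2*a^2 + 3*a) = -a^3 - 2*a^2 - 4*a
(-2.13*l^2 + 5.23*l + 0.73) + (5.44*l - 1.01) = -2.13*l^2 + 10.67*l - 0.28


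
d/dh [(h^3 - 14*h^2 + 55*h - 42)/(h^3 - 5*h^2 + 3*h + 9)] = (9*h^3 - 77*h^2 + 155*h - 207)/(h^5 - 7*h^4 + 10*h^3 + 18*h^2 - 27*h - 27)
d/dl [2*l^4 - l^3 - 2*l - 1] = 8*l^3 - 3*l^2 - 2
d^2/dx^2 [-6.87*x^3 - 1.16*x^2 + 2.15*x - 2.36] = -41.22*x - 2.32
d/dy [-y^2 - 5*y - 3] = -2*y - 5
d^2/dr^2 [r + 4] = 0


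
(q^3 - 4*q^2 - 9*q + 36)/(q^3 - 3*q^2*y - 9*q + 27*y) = (4 - q)/(-q + 3*y)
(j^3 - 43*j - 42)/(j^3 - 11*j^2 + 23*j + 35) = (j + 6)/(j - 5)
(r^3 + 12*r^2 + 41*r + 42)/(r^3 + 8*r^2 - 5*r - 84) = (r^2 + 5*r + 6)/(r^2 + r - 12)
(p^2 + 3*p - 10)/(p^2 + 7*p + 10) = (p - 2)/(p + 2)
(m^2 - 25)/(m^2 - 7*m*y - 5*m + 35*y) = (-m - 5)/(-m + 7*y)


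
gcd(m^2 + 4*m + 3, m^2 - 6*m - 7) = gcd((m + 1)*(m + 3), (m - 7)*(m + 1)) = m + 1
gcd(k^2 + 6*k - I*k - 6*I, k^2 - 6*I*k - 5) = k - I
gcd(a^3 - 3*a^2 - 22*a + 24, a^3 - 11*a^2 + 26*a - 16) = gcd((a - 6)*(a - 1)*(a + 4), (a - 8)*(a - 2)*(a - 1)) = a - 1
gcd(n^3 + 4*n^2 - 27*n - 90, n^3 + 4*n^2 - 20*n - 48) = n + 6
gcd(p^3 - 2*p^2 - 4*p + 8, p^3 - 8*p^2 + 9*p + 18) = 1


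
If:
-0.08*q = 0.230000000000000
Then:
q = -2.88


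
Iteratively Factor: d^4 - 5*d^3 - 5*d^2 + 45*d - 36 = (d - 3)*(d^3 - 2*d^2 - 11*d + 12) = (d - 3)*(d + 3)*(d^2 - 5*d + 4) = (d - 3)*(d - 1)*(d + 3)*(d - 4)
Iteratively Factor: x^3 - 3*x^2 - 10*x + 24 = (x + 3)*(x^2 - 6*x + 8) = (x - 4)*(x + 3)*(x - 2)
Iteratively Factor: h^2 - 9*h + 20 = (h - 4)*(h - 5)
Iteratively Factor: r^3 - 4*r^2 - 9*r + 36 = (r - 4)*(r^2 - 9) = (r - 4)*(r + 3)*(r - 3)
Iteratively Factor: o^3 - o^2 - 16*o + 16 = (o + 4)*(o^2 - 5*o + 4) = (o - 4)*(o + 4)*(o - 1)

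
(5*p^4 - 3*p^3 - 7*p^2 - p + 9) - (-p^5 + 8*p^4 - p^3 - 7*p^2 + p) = p^5 - 3*p^4 - 2*p^3 - 2*p + 9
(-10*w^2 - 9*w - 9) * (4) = -40*w^2 - 36*w - 36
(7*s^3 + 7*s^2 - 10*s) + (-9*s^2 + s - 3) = 7*s^3 - 2*s^2 - 9*s - 3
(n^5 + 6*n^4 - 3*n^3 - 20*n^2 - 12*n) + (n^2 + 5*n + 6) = n^5 + 6*n^4 - 3*n^3 - 19*n^2 - 7*n + 6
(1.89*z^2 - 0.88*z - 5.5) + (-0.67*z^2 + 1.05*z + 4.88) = 1.22*z^2 + 0.17*z - 0.62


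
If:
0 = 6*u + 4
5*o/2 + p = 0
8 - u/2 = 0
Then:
No Solution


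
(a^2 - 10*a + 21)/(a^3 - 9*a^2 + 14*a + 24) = (a^2 - 10*a + 21)/(a^3 - 9*a^2 + 14*a + 24)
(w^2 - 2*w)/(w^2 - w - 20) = w*(2 - w)/(-w^2 + w + 20)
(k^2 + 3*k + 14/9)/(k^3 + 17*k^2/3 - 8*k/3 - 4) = (k + 7/3)/(k^2 + 5*k - 6)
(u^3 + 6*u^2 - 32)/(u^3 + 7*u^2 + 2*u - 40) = (u + 4)/(u + 5)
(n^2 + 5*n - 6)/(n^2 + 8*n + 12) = (n - 1)/(n + 2)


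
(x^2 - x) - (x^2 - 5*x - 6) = 4*x + 6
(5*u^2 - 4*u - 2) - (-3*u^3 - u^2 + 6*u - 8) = 3*u^3 + 6*u^2 - 10*u + 6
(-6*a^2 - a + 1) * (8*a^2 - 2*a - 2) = -48*a^4 + 4*a^3 + 22*a^2 - 2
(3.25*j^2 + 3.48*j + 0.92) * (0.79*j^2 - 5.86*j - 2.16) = 2.5675*j^4 - 16.2958*j^3 - 26.686*j^2 - 12.908*j - 1.9872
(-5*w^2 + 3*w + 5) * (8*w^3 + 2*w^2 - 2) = -40*w^5 + 14*w^4 + 46*w^3 + 20*w^2 - 6*w - 10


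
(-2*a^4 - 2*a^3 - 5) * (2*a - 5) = -4*a^5 + 6*a^4 + 10*a^3 - 10*a + 25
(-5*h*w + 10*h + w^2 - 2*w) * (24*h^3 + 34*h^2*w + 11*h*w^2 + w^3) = -120*h^4*w + 240*h^4 - 146*h^3*w^2 + 292*h^3*w - 21*h^2*w^3 + 42*h^2*w^2 + 6*h*w^4 - 12*h*w^3 + w^5 - 2*w^4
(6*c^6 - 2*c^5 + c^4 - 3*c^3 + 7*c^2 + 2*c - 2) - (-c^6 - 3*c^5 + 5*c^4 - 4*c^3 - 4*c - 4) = 7*c^6 + c^5 - 4*c^4 + c^3 + 7*c^2 + 6*c + 2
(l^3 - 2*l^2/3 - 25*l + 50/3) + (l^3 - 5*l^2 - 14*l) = 2*l^3 - 17*l^2/3 - 39*l + 50/3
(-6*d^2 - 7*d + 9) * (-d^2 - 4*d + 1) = 6*d^4 + 31*d^3 + 13*d^2 - 43*d + 9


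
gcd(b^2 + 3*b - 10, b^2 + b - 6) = b - 2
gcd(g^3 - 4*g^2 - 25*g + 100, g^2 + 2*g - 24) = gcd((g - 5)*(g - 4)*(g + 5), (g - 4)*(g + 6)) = g - 4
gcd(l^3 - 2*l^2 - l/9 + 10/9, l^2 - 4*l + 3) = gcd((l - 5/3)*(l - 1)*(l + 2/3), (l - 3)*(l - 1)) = l - 1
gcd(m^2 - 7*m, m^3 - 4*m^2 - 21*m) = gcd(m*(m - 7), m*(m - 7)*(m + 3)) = m^2 - 7*m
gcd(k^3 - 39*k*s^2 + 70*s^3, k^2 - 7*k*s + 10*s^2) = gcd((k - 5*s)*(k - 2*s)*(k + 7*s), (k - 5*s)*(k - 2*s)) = k^2 - 7*k*s + 10*s^2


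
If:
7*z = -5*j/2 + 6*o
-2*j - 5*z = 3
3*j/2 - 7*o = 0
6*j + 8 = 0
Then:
No Solution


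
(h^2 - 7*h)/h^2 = (h - 7)/h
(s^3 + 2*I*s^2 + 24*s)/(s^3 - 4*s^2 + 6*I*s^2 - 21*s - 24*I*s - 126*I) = s*(s - 4*I)/(s^2 - 4*s - 21)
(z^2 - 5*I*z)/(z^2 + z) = (z - 5*I)/(z + 1)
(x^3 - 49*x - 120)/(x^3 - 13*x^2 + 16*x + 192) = (x + 5)/(x - 8)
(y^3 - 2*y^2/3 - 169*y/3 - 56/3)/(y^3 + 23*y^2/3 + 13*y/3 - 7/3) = (3*y^2 - 23*y - 8)/(3*y^2 + 2*y - 1)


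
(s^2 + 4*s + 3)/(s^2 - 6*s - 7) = (s + 3)/(s - 7)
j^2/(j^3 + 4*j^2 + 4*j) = j/(j^2 + 4*j + 4)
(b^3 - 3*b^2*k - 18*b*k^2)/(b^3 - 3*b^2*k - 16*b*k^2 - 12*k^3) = b*(b + 3*k)/(b^2 + 3*b*k + 2*k^2)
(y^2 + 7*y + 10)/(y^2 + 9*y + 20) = (y + 2)/(y + 4)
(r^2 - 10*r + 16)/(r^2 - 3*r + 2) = (r - 8)/(r - 1)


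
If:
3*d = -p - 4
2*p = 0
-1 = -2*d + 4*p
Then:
No Solution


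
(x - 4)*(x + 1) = x^2 - 3*x - 4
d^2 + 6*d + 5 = (d + 1)*(d + 5)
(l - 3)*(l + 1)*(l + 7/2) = l^3 + 3*l^2/2 - 10*l - 21/2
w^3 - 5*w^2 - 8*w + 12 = (w - 6)*(w - 1)*(w + 2)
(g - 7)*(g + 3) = g^2 - 4*g - 21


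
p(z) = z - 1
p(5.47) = 4.47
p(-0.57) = -1.57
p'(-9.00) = 1.00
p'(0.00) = 1.00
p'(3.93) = 1.00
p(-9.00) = -10.00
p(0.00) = -1.00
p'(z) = 1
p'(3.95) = 1.00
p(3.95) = 2.95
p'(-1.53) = 1.00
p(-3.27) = -4.27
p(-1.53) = -2.53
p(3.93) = 2.93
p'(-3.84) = 1.00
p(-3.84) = -4.84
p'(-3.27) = 1.00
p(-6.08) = -7.08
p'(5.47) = 1.00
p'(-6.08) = 1.00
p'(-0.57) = 1.00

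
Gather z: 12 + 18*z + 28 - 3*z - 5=15*z + 35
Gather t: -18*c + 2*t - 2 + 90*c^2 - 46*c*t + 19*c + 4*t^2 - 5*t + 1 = 90*c^2 + c + 4*t^2 + t*(-46*c - 3) - 1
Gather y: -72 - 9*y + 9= -9*y - 63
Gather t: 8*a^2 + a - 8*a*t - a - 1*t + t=8*a^2 - 8*a*t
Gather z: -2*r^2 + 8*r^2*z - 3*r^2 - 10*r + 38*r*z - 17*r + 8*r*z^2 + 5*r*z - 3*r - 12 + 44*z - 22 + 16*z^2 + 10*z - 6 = -5*r^2 - 30*r + z^2*(8*r + 16) + z*(8*r^2 + 43*r + 54) - 40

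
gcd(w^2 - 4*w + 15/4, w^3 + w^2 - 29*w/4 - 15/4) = w - 5/2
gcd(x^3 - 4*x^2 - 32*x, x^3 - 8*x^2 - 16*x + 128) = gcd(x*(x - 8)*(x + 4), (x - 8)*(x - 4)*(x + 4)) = x^2 - 4*x - 32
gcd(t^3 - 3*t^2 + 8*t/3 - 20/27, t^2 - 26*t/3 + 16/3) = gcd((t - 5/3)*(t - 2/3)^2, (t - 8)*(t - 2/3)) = t - 2/3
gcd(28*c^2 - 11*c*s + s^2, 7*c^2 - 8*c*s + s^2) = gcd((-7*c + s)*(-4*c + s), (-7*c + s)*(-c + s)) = -7*c + s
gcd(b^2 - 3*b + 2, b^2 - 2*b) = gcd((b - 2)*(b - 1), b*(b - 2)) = b - 2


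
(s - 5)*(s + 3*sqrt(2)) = s^2 - 5*s + 3*sqrt(2)*s - 15*sqrt(2)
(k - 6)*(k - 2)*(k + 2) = k^3 - 6*k^2 - 4*k + 24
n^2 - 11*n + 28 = (n - 7)*(n - 4)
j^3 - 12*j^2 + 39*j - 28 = (j - 7)*(j - 4)*(j - 1)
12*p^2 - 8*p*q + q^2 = (-6*p + q)*(-2*p + q)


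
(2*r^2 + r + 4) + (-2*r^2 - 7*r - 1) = 3 - 6*r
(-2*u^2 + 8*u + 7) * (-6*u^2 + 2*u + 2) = 12*u^4 - 52*u^3 - 30*u^2 + 30*u + 14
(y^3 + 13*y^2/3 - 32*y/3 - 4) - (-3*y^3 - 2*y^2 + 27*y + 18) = 4*y^3 + 19*y^2/3 - 113*y/3 - 22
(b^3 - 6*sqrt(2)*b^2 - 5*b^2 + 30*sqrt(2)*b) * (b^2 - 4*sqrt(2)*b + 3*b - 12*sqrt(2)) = b^5 - 10*sqrt(2)*b^4 - 2*b^4 + 20*sqrt(2)*b^3 + 33*b^3 - 96*b^2 + 150*sqrt(2)*b^2 - 720*b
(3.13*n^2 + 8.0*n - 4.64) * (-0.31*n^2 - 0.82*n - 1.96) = -0.9703*n^4 - 5.0466*n^3 - 11.2564*n^2 - 11.8752*n + 9.0944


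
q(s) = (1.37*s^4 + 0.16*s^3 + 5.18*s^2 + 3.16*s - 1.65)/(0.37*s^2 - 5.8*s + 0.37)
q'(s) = (5.8 - 0.74*s)*(1.37*s^4 + 0.16*s^3 + 5.18*s^2 + 3.16*s - 1.65)/(0.37*s^2 - 5.8*s + 0.37)^2 + (5.48*s^3 + 0.48*s^2 + 10.36*s + 3.16)/(0.37*s^2 - 5.8*s + 0.37) = (1.0138*s^5 - 23.7788*s^4 + 0.1716*s^3 - 31.0356*s^2 + 5.0542*s - 8.4008)/(0.1369*s^4 - 4.292*s^3 + 33.9138*s^2 - 4.292*s + 0.1369)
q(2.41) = -7.37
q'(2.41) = -6.81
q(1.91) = -4.56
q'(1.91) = -4.58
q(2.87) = -11.10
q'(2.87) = -9.49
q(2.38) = -7.17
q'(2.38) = -6.65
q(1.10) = -1.85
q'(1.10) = -2.37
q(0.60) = -0.78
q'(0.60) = -2.20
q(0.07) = 41.05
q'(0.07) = -7015.69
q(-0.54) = -0.49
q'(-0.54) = -1.71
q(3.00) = -12.39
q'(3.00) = -10.38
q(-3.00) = 6.74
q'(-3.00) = -5.57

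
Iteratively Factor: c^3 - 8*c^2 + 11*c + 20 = (c - 4)*(c^2 - 4*c - 5) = (c - 4)*(c + 1)*(c - 5)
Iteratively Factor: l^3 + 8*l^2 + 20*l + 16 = (l + 4)*(l^2 + 4*l + 4) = (l + 2)*(l + 4)*(l + 2)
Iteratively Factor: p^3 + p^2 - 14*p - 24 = (p + 3)*(p^2 - 2*p - 8) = (p - 4)*(p + 3)*(p + 2)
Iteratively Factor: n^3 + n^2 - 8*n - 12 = (n - 3)*(n^2 + 4*n + 4) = (n - 3)*(n + 2)*(n + 2)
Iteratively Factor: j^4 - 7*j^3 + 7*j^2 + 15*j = (j + 1)*(j^3 - 8*j^2 + 15*j) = (j - 5)*(j + 1)*(j^2 - 3*j) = (j - 5)*(j - 3)*(j + 1)*(j)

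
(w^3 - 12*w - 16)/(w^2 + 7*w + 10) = (w^2 - 2*w - 8)/(w + 5)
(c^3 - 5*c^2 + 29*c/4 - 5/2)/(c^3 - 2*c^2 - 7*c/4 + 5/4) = (c - 2)/(c + 1)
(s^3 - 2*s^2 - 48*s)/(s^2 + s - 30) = s*(s - 8)/(s - 5)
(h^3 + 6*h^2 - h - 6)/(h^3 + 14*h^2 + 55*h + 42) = (h - 1)/(h + 7)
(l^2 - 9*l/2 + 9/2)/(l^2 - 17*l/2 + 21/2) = (l - 3)/(l - 7)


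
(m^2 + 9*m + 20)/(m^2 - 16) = (m + 5)/(m - 4)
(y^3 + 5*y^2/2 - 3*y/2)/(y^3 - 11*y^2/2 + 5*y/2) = (y + 3)/(y - 5)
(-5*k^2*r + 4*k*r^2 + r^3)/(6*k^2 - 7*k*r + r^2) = r*(5*k + r)/(-6*k + r)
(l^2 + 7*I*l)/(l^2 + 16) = l*(l + 7*I)/(l^2 + 16)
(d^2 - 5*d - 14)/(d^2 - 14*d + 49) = (d + 2)/(d - 7)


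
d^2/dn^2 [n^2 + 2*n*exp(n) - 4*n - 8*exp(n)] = 2*n*exp(n) - 4*exp(n) + 2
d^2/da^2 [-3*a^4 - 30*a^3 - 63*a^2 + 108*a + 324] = -36*a^2 - 180*a - 126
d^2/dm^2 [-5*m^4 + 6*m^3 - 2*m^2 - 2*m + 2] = -60*m^2 + 36*m - 4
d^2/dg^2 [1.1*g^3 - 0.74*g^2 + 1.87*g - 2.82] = 6.6*g - 1.48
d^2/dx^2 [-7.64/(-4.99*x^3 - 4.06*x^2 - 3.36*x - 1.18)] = (-(228.7416*x + 62.0368)*(4.99*x^3 + 4.06*x^2 + 3.36*x + 1.18) + 7.64*(14.97*x^2 + 8.12*x + 3.36)*(29.94*x^2 + 16.24*x + 6.72))/(4.99*x^3 + 4.06*x^2 + 3.36*x + 1.18)^3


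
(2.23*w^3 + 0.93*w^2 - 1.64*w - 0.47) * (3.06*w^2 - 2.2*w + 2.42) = 6.8238*w^5 - 2.0602*w^4 - 1.6678*w^3 + 4.4204*w^2 - 2.9348*w - 1.1374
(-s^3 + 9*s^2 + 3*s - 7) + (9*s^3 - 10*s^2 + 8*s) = 8*s^3 - s^2 + 11*s - 7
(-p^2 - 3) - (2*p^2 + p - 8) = -3*p^2 - p + 5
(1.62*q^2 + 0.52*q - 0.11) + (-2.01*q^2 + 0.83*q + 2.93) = -0.39*q^2 + 1.35*q + 2.82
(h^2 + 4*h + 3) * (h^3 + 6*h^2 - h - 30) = h^5 + 10*h^4 + 26*h^3 - 16*h^2 - 123*h - 90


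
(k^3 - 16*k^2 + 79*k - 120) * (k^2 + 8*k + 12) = k^5 - 8*k^4 - 37*k^3 + 320*k^2 - 12*k - 1440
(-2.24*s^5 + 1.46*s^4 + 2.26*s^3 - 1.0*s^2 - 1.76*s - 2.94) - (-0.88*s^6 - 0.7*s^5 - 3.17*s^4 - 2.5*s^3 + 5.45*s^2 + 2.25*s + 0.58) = 0.88*s^6 - 1.54*s^5 + 4.63*s^4 + 4.76*s^3 - 6.45*s^2 - 4.01*s - 3.52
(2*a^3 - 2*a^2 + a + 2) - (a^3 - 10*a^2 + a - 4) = a^3 + 8*a^2 + 6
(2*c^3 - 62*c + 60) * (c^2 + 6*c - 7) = 2*c^5 + 12*c^4 - 76*c^3 - 312*c^2 + 794*c - 420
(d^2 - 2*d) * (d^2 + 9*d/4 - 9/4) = d^4 + d^3/4 - 27*d^2/4 + 9*d/2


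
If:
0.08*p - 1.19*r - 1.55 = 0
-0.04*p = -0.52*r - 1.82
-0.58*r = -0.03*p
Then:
No Solution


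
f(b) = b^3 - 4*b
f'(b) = 3*b^2 - 4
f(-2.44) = -4.77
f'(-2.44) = 13.86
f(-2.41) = -4.36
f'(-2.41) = 13.42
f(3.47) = 27.90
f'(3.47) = 32.12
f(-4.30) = -62.31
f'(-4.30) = 51.47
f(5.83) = 174.84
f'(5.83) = 97.97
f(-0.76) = 2.60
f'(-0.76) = -2.27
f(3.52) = 29.53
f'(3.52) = 33.17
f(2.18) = 1.64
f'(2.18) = 10.26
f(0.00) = 0.00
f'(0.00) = -4.00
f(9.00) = 693.00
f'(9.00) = 239.00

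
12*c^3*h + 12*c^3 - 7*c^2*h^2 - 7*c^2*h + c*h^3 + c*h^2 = (-4*c + h)*(-3*c + h)*(c*h + c)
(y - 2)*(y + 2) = y^2 - 4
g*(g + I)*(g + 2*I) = g^3 + 3*I*g^2 - 2*g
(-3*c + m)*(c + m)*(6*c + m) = -18*c^3 - 15*c^2*m + 4*c*m^2 + m^3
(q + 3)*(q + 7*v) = q^2 + 7*q*v + 3*q + 21*v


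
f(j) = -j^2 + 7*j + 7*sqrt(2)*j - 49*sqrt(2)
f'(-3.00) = 22.90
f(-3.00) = -128.99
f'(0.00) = 16.90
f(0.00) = -69.30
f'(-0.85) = 18.60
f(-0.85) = -84.38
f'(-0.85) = 18.60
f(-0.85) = -84.38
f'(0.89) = 15.12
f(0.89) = -55.05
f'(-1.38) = 19.66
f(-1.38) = -94.52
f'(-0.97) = 18.84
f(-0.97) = -86.63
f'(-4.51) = 25.92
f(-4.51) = -165.85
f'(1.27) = 14.36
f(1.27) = -49.45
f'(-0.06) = 17.02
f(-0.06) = -70.31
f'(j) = -2*j + 7 + 7*sqrt(2)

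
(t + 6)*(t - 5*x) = t^2 - 5*t*x + 6*t - 30*x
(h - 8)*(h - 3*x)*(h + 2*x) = h^3 - h^2*x - 8*h^2 - 6*h*x^2 + 8*h*x + 48*x^2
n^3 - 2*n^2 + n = n*(n - 1)^2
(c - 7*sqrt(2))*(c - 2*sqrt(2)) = c^2 - 9*sqrt(2)*c + 28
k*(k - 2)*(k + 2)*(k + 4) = k^4 + 4*k^3 - 4*k^2 - 16*k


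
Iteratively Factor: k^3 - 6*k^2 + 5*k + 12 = (k - 3)*(k^2 - 3*k - 4) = (k - 3)*(k + 1)*(k - 4)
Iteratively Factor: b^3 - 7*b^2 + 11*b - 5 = (b - 1)*(b^2 - 6*b + 5) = (b - 5)*(b - 1)*(b - 1)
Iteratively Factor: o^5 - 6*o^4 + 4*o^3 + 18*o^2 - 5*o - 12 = (o - 3)*(o^4 - 3*o^3 - 5*o^2 + 3*o + 4) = (o - 3)*(o + 1)*(o^3 - 4*o^2 - o + 4) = (o - 3)*(o + 1)^2*(o^2 - 5*o + 4) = (o - 3)*(o - 1)*(o + 1)^2*(o - 4)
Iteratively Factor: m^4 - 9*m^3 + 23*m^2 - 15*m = (m - 3)*(m^3 - 6*m^2 + 5*m) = (m - 5)*(m - 3)*(m^2 - m) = (m - 5)*(m - 3)*(m - 1)*(m)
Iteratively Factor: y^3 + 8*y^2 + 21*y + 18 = (y + 3)*(y^2 + 5*y + 6) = (y + 3)^2*(y + 2)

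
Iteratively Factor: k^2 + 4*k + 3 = (k + 1)*(k + 3)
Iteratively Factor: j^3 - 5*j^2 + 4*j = (j - 4)*(j^2 - j) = (j - 4)*(j - 1)*(j)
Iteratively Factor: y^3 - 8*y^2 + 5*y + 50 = (y - 5)*(y^2 - 3*y - 10) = (y - 5)^2*(y + 2)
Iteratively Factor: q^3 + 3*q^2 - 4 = (q + 2)*(q^2 + q - 2) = (q - 1)*(q + 2)*(q + 2)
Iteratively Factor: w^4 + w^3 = (w)*(w^3 + w^2) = w^2*(w^2 + w) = w^2*(w + 1)*(w)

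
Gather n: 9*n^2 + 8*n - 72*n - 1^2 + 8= 9*n^2 - 64*n + 7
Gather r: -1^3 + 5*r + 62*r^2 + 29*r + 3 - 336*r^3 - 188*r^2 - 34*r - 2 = -336*r^3 - 126*r^2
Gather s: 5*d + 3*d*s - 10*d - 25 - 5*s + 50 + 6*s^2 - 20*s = -5*d + 6*s^2 + s*(3*d - 25) + 25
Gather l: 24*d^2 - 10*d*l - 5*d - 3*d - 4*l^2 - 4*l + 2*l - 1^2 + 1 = 24*d^2 - 8*d - 4*l^2 + l*(-10*d - 2)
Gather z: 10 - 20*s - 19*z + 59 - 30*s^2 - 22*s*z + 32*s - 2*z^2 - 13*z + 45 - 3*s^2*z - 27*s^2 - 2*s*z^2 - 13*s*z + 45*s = -57*s^2 + 57*s + z^2*(-2*s - 2) + z*(-3*s^2 - 35*s - 32) + 114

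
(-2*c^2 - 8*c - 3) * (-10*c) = 20*c^3 + 80*c^2 + 30*c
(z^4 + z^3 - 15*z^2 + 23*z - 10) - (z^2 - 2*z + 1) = z^4 + z^3 - 16*z^2 + 25*z - 11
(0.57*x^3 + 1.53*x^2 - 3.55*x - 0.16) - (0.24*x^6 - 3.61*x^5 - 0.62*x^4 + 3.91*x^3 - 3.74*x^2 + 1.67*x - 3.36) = -0.24*x^6 + 3.61*x^5 + 0.62*x^4 - 3.34*x^3 + 5.27*x^2 - 5.22*x + 3.2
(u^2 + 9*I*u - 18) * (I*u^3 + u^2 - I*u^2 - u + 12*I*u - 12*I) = I*u^5 - 8*u^4 - I*u^4 + 8*u^3 + 3*I*u^3 - 126*u^2 - 3*I*u^2 + 126*u - 216*I*u + 216*I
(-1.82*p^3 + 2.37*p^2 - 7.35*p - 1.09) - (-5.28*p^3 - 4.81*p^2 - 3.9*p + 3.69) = 3.46*p^3 + 7.18*p^2 - 3.45*p - 4.78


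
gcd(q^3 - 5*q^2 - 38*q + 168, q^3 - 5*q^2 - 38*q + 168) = q^3 - 5*q^2 - 38*q + 168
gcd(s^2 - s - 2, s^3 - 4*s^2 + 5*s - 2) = s - 2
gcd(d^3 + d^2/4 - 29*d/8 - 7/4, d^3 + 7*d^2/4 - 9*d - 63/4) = d + 7/4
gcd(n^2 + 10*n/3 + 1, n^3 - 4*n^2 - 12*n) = 1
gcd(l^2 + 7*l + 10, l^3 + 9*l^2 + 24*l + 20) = l^2 + 7*l + 10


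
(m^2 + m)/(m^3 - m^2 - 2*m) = 1/(m - 2)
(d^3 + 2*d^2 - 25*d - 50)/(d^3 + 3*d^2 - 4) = (d^2 - 25)/(d^2 + d - 2)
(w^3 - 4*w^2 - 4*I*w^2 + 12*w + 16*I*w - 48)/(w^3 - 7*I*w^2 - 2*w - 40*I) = (w^2 + w*(-4 - 6*I) + 24*I)/(w^2 - 9*I*w - 20)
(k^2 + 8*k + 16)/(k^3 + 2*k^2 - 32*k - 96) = 1/(k - 6)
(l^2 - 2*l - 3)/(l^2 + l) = (l - 3)/l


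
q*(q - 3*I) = q^2 - 3*I*q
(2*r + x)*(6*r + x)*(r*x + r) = 12*r^3*x + 12*r^3 + 8*r^2*x^2 + 8*r^2*x + r*x^3 + r*x^2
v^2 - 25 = (v - 5)*(v + 5)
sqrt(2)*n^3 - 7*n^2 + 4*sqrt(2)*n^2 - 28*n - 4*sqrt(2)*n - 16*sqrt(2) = (n + 4)*(n - 4*sqrt(2))*(sqrt(2)*n + 1)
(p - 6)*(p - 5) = p^2 - 11*p + 30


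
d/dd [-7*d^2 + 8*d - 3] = 8 - 14*d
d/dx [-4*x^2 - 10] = -8*x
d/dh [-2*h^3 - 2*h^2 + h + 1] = -6*h^2 - 4*h + 1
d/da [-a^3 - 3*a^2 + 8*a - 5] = -3*a^2 - 6*a + 8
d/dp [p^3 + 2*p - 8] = 3*p^2 + 2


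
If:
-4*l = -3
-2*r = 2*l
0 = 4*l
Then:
No Solution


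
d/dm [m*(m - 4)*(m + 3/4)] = 3*m^2 - 13*m/2 - 3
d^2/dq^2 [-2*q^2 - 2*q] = -4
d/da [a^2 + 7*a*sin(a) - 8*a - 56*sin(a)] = 7*a*cos(a) + 2*a + 7*sin(a) - 56*cos(a) - 8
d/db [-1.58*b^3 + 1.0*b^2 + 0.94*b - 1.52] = -4.74*b^2 + 2.0*b + 0.94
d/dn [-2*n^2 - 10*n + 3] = -4*n - 10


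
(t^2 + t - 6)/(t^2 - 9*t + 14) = (t + 3)/(t - 7)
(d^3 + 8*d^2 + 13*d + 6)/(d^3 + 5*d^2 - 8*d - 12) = (d + 1)/(d - 2)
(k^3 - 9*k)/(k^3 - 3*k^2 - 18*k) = (k - 3)/(k - 6)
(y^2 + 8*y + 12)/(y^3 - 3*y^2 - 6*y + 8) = (y + 6)/(y^2 - 5*y + 4)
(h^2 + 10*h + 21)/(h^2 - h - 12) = (h + 7)/(h - 4)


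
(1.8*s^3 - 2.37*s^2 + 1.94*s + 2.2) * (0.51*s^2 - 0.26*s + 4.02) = 0.918*s^5 - 1.6767*s^4 + 8.8416*s^3 - 8.9098*s^2 + 7.2268*s + 8.844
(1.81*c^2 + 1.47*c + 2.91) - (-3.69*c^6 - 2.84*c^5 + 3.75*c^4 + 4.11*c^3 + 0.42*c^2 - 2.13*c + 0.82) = 3.69*c^6 + 2.84*c^5 - 3.75*c^4 - 4.11*c^3 + 1.39*c^2 + 3.6*c + 2.09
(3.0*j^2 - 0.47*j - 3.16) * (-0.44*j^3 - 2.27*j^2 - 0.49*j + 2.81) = -1.32*j^5 - 6.6032*j^4 + 0.9873*j^3 + 15.8335*j^2 + 0.2277*j - 8.8796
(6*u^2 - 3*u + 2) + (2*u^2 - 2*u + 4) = 8*u^2 - 5*u + 6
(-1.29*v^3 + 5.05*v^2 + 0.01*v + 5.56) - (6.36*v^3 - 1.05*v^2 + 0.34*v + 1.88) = -7.65*v^3 + 6.1*v^2 - 0.33*v + 3.68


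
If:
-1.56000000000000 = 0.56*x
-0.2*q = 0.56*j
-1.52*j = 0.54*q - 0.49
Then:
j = 61.25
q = -171.50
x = -2.79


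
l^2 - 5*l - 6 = (l - 6)*(l + 1)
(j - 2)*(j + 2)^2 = j^3 + 2*j^2 - 4*j - 8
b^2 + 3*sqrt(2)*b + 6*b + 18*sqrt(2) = (b + 6)*(b + 3*sqrt(2))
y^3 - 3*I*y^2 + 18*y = y*(y - 6*I)*(y + 3*I)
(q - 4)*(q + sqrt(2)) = q^2 - 4*q + sqrt(2)*q - 4*sqrt(2)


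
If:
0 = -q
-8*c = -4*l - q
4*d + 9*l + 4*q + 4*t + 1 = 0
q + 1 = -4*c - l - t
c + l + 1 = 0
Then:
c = -1/3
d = 1/4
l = -2/3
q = 0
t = 1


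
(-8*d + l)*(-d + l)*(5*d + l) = 40*d^3 - 37*d^2*l - 4*d*l^2 + l^3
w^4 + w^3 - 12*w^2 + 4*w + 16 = (w - 2)^2*(w + 1)*(w + 4)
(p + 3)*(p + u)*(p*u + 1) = p^3*u + p^2*u^2 + 3*p^2*u + p^2 + 3*p*u^2 + p*u + 3*p + 3*u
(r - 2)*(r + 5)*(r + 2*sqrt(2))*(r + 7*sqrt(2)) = r^4 + 3*r^3 + 9*sqrt(2)*r^3 + 18*r^2 + 27*sqrt(2)*r^2 - 90*sqrt(2)*r + 84*r - 280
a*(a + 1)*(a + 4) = a^3 + 5*a^2 + 4*a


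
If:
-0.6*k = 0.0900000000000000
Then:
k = -0.15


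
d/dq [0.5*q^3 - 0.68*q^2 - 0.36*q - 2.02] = 1.5*q^2 - 1.36*q - 0.36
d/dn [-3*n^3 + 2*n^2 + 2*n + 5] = -9*n^2 + 4*n + 2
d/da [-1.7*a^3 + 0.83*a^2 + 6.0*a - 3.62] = -5.1*a^2 + 1.66*a + 6.0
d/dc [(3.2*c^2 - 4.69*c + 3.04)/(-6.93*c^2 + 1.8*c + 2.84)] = (-26.7417*c^2 + 60.3104*c - 18.7916)/(48.0249*c^4 - 24.948*c^3 - 36.1224*c^2 + 10.224*c + 8.0656)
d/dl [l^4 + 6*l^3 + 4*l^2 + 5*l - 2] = 4*l^3 + 18*l^2 + 8*l + 5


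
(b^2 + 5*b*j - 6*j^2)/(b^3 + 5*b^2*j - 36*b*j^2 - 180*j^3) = (b - j)/(b^2 - b*j - 30*j^2)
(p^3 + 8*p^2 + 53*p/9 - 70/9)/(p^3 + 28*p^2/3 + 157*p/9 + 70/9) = (3*p - 2)/(3*p + 2)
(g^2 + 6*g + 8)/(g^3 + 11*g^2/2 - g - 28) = 2*(g + 2)/(2*g^2 + 3*g - 14)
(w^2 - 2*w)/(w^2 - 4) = w/(w + 2)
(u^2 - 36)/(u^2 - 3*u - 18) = (u + 6)/(u + 3)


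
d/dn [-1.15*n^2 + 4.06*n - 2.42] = 4.06 - 2.3*n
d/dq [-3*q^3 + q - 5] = 1 - 9*q^2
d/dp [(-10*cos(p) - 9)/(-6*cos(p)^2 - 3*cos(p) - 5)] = (60*cos(p)^2 + 108*cos(p) - 23)*sin(p)/(-6*sin(p)^2 + 3*cos(p) + 11)^2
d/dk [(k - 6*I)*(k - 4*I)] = 2*k - 10*I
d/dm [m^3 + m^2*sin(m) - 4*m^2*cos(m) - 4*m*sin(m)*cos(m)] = 4*m^2*sin(m) + m^2*cos(m) + 3*m^2 + 2*m*sin(m) - 8*m*cos(m) - 4*m*cos(2*m) - 2*sin(2*m)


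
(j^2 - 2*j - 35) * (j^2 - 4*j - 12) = j^4 - 6*j^3 - 39*j^2 + 164*j + 420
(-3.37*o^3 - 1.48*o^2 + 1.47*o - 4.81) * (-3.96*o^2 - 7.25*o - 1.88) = 13.3452*o^5 + 30.2933*o^4 + 11.2444*o^3 + 11.1725*o^2 + 32.1089*o + 9.0428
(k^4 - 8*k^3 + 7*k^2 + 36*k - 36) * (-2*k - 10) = -2*k^5 + 6*k^4 + 66*k^3 - 142*k^2 - 288*k + 360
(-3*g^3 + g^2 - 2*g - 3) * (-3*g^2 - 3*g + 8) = 9*g^5 + 6*g^4 - 21*g^3 + 23*g^2 - 7*g - 24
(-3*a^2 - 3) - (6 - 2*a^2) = -a^2 - 9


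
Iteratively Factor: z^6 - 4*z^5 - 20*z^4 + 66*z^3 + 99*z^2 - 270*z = (z + 3)*(z^5 - 7*z^4 + z^3 + 63*z^2 - 90*z) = z*(z + 3)*(z^4 - 7*z^3 + z^2 + 63*z - 90) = z*(z - 2)*(z + 3)*(z^3 - 5*z^2 - 9*z + 45) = z*(z - 2)*(z + 3)^2*(z^2 - 8*z + 15) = z*(z - 3)*(z - 2)*(z + 3)^2*(z - 5)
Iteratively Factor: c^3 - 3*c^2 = (c - 3)*(c^2) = c*(c - 3)*(c)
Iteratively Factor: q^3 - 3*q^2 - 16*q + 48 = (q - 3)*(q^2 - 16) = (q - 4)*(q - 3)*(q + 4)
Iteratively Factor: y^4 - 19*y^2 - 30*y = (y + 3)*(y^3 - 3*y^2 - 10*y) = y*(y + 3)*(y^2 - 3*y - 10) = y*(y - 5)*(y + 3)*(y + 2)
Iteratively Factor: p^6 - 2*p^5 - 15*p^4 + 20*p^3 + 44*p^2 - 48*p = (p - 4)*(p^5 + 2*p^4 - 7*p^3 - 8*p^2 + 12*p) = (p - 4)*(p - 1)*(p^4 + 3*p^3 - 4*p^2 - 12*p) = (p - 4)*(p - 2)*(p - 1)*(p^3 + 5*p^2 + 6*p) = p*(p - 4)*(p - 2)*(p - 1)*(p^2 + 5*p + 6) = p*(p - 4)*(p - 2)*(p - 1)*(p + 3)*(p + 2)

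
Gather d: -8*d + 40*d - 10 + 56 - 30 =32*d + 16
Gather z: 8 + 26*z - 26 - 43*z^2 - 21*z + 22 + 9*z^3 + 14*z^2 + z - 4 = 9*z^3 - 29*z^2 + 6*z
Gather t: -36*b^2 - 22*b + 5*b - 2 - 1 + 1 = -36*b^2 - 17*b - 2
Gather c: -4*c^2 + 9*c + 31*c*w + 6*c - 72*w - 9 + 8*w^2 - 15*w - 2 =-4*c^2 + c*(31*w + 15) + 8*w^2 - 87*w - 11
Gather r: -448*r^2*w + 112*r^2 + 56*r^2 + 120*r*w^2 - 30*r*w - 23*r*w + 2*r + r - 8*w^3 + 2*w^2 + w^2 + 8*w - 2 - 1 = r^2*(168 - 448*w) + r*(120*w^2 - 53*w + 3) - 8*w^3 + 3*w^2 + 8*w - 3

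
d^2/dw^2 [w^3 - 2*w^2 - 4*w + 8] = 6*w - 4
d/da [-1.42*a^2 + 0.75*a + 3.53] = 0.75 - 2.84*a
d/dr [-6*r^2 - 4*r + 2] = -12*r - 4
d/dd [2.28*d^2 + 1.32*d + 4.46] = 4.56*d + 1.32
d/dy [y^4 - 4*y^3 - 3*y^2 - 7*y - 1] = 4*y^3 - 12*y^2 - 6*y - 7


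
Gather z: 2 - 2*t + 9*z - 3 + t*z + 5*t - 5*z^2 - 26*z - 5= 3*t - 5*z^2 + z*(t - 17) - 6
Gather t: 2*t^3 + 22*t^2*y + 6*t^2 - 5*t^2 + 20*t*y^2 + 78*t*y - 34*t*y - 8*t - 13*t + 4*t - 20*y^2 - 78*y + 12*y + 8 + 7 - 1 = 2*t^3 + t^2*(22*y + 1) + t*(20*y^2 + 44*y - 17) - 20*y^2 - 66*y + 14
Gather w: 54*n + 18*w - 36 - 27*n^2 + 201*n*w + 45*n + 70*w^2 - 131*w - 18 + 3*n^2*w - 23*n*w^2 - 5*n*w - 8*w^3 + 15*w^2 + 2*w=-27*n^2 + 99*n - 8*w^3 + w^2*(85 - 23*n) + w*(3*n^2 + 196*n - 111) - 54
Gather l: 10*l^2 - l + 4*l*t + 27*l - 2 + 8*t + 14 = 10*l^2 + l*(4*t + 26) + 8*t + 12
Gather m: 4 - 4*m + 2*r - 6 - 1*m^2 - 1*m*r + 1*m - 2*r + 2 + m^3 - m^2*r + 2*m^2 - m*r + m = m^3 + m^2*(1 - r) + m*(-2*r - 2)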